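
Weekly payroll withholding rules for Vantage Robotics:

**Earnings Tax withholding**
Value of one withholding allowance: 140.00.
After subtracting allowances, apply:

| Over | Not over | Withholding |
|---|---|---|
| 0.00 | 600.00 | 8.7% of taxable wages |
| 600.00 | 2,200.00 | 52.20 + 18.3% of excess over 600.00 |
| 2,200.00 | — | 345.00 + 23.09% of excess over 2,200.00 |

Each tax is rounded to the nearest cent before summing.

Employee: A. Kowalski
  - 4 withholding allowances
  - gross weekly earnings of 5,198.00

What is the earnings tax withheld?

907.93

Earnings Tax: taxable = 5,198.00 − 4×140.00 = 4,638.00
  345.00 + 23.09% × (4,638.00 − 2,200.00) = 345.00 + 23.09% × 2,438.00 = 907.93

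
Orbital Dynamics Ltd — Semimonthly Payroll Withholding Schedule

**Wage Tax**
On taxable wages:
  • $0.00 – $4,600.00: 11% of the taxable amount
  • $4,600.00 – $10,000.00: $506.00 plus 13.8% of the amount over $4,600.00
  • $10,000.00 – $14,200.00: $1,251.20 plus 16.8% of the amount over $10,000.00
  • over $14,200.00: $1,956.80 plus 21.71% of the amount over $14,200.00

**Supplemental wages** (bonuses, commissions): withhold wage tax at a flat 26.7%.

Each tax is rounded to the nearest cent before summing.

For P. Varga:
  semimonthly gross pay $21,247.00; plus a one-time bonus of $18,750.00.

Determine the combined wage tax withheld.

$8,492.95

Wage Tax: taxable = $21,247.00
  $1,956.80 + 21.71% × ($21,247.00 − $14,200.00) = $1,956.80 + 21.71% × $7,047.00 = $3,486.70
Supplemental (26.7% flat on bonus): 26.7% × $18,750.00 = $5,006.25
Total wage tax: $3,486.70 + $5,006.25 = $8,492.95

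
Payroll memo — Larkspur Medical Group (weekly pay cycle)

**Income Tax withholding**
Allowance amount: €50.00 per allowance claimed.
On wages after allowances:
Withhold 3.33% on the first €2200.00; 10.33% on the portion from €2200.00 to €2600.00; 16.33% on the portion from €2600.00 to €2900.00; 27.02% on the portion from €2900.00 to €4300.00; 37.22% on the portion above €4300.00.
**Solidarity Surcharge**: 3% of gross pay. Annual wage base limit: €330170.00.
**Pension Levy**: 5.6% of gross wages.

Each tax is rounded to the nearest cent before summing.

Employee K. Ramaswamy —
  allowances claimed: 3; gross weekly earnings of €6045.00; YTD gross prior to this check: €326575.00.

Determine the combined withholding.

€1581.88

Income Tax: taxable = €6045.00 − 3×€50.00 = €5895.00
  €541.85 + 37.22% × (€5895.00 − €4300.00) = €541.85 + 37.22% × €1595.00 = €1135.51
Solidarity Surcharge: cap €330170.00 − YTD €326575.00 = €3595.00 subject; 3% × €3595.00 = €107.85
Pension Levy: 5.6% × €6045.00 = €338.52
Total: €1135.51 + €107.85 + €338.52 = €1581.88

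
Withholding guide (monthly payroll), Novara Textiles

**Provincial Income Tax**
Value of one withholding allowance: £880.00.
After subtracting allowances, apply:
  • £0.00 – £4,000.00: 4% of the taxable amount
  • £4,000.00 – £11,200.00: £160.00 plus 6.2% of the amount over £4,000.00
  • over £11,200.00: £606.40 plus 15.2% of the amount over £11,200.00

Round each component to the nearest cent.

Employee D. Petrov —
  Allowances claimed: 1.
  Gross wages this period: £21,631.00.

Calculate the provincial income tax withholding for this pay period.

£2,058.15

Provincial Income Tax: taxable = £21,631.00 − 1×£880.00 = £20,751.00
  £606.40 + 15.2% × (£20,751.00 − £11,200.00) = £606.40 + 15.2% × £9,551.00 = £2,058.15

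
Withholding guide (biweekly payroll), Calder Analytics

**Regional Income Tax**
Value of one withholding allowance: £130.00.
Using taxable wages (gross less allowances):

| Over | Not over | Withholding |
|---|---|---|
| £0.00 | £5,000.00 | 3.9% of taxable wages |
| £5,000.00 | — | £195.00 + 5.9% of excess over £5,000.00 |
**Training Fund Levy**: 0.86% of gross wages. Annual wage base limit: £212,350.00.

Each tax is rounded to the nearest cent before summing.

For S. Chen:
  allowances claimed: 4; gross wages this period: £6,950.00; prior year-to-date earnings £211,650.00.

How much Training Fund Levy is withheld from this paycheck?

£6.02

Training Fund Levy: cap £212,350.00 − YTD £211,650.00 = £700.00 subject; 0.86% × £700.00 = £6.02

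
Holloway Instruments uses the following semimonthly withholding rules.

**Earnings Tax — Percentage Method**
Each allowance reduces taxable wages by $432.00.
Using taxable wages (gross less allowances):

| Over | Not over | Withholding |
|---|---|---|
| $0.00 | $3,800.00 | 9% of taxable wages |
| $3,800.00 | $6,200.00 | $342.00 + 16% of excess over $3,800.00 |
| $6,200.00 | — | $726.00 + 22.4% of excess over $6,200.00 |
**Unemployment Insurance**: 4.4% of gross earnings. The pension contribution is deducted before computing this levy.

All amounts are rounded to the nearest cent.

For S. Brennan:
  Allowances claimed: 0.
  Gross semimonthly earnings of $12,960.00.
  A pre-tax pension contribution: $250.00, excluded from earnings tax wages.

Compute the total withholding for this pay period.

Earnings Tax: taxable = $12,960.00 − $250.00 = $12,710.00
  $726.00 + 22.4% × ($12,710.00 − $6,200.00) = $726.00 + 22.4% × $6,510.00 = $2,184.24
Unemployment Insurance: 4.4% × $12,710.00 = $559.24
Total: $2,184.24 + $559.24 = $2,743.48

$2,743.48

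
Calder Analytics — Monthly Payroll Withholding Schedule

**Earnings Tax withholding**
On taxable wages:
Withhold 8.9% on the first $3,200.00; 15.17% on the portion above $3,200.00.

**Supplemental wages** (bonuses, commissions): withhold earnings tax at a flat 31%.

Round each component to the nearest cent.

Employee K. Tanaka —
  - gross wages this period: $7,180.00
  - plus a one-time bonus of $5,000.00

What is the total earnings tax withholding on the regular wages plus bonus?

$2,438.57

Earnings Tax: taxable = $7,180.00
  $284.80 + 15.17% × ($7,180.00 − $3,200.00) = $284.80 + 15.17% × $3,980.00 = $888.57
Supplemental (31% flat on bonus): 31% × $5,000.00 = $1,550.00
Total earnings tax: $888.57 + $1,550.00 = $2,438.57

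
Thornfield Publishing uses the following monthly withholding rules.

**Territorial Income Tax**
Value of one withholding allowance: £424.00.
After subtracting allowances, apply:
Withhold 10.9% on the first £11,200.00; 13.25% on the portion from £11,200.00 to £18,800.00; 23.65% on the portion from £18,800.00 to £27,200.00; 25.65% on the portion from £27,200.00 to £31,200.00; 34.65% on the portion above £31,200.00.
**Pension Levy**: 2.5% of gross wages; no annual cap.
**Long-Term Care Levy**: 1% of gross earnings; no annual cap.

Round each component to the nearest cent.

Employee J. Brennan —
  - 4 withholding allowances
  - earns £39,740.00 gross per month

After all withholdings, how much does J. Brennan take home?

Territorial Income Tax: taxable = £39,740.00 − 4×£424.00 = £38,044.00
  £5,240.40 + 34.65% × (£38,044.00 − £31,200.00) = £5,240.40 + 34.65% × £6,844.00 = £7,611.85
Pension Levy: 2.5% × £39,740.00 = £993.50
Long-Term Care Levy: 1% × £39,740.00 = £397.40
Total withheld: £7,611.85 + £993.50 + £397.40 = £9,002.75
Net pay: £39,740.00 − £9,002.75 = £30,737.25

£30,737.25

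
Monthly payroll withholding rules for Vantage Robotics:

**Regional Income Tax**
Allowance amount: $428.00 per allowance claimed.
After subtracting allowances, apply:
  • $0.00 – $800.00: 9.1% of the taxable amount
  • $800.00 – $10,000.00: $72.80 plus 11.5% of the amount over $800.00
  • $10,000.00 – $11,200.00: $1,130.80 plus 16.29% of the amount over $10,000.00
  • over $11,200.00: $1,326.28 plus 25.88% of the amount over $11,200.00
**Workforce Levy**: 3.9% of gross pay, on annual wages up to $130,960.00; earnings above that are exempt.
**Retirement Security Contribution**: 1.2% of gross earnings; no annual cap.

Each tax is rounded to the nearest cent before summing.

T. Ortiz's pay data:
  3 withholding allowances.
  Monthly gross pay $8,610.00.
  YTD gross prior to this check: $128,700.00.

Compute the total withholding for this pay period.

$1,014.75

Regional Income Tax: taxable = $8,610.00 − 3×$428.00 = $7,326.00
  $72.80 + 11.5% × ($7,326.00 − $800.00) = $72.80 + 11.5% × $6,526.00 = $823.29
Workforce Levy: cap $130,960.00 − YTD $128,700.00 = $2,260.00 subject; 3.9% × $2,260.00 = $88.14
Retirement Security Contribution: 1.2% × $8,610.00 = $103.32
Total: $823.29 + $88.14 + $103.32 = $1,014.75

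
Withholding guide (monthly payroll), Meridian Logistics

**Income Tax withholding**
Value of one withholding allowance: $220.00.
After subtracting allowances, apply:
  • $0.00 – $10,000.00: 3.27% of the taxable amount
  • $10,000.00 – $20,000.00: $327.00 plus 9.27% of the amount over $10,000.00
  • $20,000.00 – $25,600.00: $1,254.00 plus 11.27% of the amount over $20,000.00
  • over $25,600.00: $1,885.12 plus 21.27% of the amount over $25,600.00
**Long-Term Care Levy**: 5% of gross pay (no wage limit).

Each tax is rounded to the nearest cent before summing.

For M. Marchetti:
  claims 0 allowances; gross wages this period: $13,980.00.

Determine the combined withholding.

Income Tax: taxable = $13,980.00
  $327.00 + 9.27% × ($13,980.00 − $10,000.00) = $327.00 + 9.27% × $3,980.00 = $695.95
Long-Term Care Levy: 5% × $13,980.00 = $699.00
Total: $695.95 + $699.00 = $1,394.95

$1,394.95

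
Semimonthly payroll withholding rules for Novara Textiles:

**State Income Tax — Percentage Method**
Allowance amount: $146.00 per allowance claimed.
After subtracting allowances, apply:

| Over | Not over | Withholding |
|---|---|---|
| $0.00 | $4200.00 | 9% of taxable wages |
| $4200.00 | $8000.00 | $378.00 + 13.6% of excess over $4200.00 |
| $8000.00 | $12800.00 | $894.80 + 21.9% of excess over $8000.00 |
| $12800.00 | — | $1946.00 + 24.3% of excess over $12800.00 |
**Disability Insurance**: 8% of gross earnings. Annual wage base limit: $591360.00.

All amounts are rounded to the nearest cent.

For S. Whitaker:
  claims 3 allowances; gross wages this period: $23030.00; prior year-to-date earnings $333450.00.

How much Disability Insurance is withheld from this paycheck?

$1842.40

Disability Insurance: 8% × $23030.00 = $1842.40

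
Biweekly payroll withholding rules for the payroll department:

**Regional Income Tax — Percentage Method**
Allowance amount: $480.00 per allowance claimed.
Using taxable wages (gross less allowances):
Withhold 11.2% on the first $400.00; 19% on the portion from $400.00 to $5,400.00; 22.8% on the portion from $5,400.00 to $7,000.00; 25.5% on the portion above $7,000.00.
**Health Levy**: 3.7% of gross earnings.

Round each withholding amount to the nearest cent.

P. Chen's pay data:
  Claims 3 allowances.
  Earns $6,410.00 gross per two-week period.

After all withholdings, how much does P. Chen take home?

Regional Income Tax: taxable = $6,410.00 − 3×$480.00 = $4,970.00
  $44.80 + 19% × ($4,970.00 − $400.00) = $44.80 + 19% × $4,570.00 = $913.10
Health Levy: 3.7% × $6,410.00 = $237.17
Total withheld: $913.10 + $237.17 = $1,150.27
Net pay: $6,410.00 − $1,150.27 = $5,259.73

$5,259.73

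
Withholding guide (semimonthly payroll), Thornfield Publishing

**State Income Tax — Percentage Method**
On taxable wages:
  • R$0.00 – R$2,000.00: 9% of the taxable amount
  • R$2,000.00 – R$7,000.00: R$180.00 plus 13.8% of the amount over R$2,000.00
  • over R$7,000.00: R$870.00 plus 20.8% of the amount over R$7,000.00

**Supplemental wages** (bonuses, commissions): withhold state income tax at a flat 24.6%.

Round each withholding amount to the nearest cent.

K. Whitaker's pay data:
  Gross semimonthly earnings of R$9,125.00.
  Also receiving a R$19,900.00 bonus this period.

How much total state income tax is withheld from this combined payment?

R$6,207.40

State Income Tax: taxable = R$9,125.00
  R$870.00 + 20.8% × (R$9,125.00 − R$7,000.00) = R$870.00 + 20.8% × R$2,125.00 = R$1,312.00
Supplemental (24.6% flat on bonus): 24.6% × R$19,900.00 = R$4,895.40
Total state income tax: R$1,312.00 + R$4,895.40 = R$6,207.40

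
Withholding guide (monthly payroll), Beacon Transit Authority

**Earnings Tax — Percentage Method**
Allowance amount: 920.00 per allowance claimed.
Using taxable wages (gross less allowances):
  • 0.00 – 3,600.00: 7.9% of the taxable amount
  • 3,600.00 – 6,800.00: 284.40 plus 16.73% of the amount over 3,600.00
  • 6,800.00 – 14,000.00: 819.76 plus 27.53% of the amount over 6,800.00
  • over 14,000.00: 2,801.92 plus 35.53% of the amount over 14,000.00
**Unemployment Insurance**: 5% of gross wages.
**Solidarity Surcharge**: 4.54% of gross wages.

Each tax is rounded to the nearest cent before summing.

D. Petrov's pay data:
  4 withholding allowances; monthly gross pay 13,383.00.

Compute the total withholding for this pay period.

Earnings Tax: taxable = 13,383.00 − 4×920.00 = 9,703.00
  819.76 + 27.53% × (9,703.00 − 6,800.00) = 819.76 + 27.53% × 2,903.00 = 1,618.96
Unemployment Insurance: 5% × 13,383.00 = 669.15
Solidarity Surcharge: 4.54% × 13,383.00 = 607.59
Total: 1,618.96 + 669.15 + 607.59 = 2,895.70

2,895.70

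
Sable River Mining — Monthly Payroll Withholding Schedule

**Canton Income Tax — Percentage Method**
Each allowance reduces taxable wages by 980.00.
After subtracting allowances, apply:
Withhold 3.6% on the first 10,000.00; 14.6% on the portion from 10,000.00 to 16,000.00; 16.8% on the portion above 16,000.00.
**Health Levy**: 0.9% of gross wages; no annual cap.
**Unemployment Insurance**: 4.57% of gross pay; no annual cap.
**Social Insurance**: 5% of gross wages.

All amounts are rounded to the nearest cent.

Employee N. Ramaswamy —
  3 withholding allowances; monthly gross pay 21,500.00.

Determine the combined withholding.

3,917.13

Canton Income Tax: taxable = 21,500.00 − 3×980.00 = 18,560.00
  1,236.00 + 16.8% × (18,560.00 − 16,000.00) = 1,236.00 + 16.8% × 2,560.00 = 1,666.08
Health Levy: 0.9% × 21,500.00 = 193.50
Unemployment Insurance: 4.57% × 21,500.00 = 982.55
Social Insurance: 5% × 21,500.00 = 1,075.00
Total: 1,666.08 + 193.50 + 982.55 + 1,075.00 = 3,917.13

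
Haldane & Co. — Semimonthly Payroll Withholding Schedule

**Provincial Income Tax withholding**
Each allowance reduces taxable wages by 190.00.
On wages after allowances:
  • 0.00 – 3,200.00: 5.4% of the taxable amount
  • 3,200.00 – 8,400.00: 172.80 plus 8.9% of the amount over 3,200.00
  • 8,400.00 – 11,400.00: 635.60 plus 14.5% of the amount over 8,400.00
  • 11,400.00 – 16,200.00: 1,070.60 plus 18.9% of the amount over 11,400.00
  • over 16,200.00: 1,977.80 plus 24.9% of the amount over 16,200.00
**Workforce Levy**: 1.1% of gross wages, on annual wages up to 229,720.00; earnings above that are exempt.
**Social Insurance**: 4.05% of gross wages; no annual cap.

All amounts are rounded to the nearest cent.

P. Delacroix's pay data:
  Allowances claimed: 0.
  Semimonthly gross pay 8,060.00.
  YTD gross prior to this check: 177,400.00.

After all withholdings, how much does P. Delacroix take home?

Provincial Income Tax: taxable = 8,060.00
  172.80 + 8.9% × (8,060.00 − 3,200.00) = 172.80 + 8.9% × 4,860.00 = 605.34
Workforce Levy: 1.1% × 8,060.00 = 88.66
Social Insurance: 4.05% × 8,060.00 = 326.43
Total withheld: 605.34 + 88.66 + 326.43 = 1,020.43
Net pay: 8,060.00 − 1,020.43 = 7,039.57

7,039.57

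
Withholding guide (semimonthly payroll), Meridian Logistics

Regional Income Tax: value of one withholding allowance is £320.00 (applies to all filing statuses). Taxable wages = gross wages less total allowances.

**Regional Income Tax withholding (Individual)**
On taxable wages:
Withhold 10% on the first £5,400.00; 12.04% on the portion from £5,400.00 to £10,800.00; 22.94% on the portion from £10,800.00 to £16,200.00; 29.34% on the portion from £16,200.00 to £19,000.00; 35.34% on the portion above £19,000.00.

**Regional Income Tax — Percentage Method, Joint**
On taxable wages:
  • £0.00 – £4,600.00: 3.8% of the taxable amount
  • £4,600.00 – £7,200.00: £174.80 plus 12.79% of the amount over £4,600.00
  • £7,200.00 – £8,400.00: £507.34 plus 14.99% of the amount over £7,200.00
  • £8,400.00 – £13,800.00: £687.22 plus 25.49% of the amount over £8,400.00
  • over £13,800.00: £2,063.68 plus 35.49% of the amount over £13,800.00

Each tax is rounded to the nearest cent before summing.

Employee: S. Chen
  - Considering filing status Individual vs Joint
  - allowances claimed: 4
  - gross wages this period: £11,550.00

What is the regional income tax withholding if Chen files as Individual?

Regional Income Tax (Individual): taxable = £11,550.00 − 4×£320.00 = £10,270.00
  £540.00 + 12.04% × (£10,270.00 − £5,400.00) = £540.00 + 12.04% × £4,870.00 = £1,126.35

£1,126.35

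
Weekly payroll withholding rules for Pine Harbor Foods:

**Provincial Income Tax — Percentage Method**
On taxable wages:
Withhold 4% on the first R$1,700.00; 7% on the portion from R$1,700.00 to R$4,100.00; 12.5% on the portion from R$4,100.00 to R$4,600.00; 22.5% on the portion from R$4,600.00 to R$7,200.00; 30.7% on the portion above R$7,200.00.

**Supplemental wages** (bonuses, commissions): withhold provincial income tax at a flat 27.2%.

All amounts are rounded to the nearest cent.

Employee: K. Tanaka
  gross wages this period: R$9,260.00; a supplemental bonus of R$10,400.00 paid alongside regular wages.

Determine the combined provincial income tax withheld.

Provincial Income Tax: taxable = R$9,260.00
  R$883.50 + 30.7% × (R$9,260.00 − R$7,200.00) = R$883.50 + 30.7% × R$2,060.00 = R$1,515.92
Supplemental (27.2% flat on bonus): 27.2% × R$10,400.00 = R$2,828.80
Total provincial income tax: R$1,515.92 + R$2,828.80 = R$4,344.72

R$4,344.72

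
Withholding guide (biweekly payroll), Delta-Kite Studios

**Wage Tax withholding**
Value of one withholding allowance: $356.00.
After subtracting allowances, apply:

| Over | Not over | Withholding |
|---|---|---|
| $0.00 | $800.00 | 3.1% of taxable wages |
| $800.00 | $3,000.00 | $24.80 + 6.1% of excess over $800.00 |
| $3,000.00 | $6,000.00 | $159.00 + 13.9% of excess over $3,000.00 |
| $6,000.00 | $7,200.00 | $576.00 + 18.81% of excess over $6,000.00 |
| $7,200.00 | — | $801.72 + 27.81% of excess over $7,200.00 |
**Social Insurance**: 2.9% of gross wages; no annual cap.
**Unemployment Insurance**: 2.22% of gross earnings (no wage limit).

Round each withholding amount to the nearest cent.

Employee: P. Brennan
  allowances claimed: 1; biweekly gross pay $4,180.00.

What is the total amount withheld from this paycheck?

Wage Tax: taxable = $4,180.00 − 1×$356.00 = $3,824.00
  $159.00 + 13.9% × ($3,824.00 − $3,000.00) = $159.00 + 13.9% × $824.00 = $273.54
Social Insurance: 2.9% × $4,180.00 = $121.22
Unemployment Insurance: 2.22% × $4,180.00 = $92.80
Total: $273.54 + $121.22 + $92.80 = $487.56

$487.56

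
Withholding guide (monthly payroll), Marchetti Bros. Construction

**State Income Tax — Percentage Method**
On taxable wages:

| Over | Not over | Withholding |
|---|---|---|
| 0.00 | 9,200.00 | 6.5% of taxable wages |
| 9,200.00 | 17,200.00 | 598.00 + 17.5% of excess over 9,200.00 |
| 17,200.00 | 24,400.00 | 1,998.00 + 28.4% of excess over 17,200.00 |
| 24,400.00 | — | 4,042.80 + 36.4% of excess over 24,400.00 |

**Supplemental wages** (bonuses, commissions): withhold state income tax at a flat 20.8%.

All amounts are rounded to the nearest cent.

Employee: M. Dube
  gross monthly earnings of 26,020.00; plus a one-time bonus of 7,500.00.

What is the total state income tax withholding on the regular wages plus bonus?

6,192.48

State Income Tax: taxable = 26,020.00
  4,042.80 + 36.4% × (26,020.00 − 24,400.00) = 4,042.80 + 36.4% × 1,620.00 = 4,632.48
Supplemental (20.8% flat on bonus): 20.8% × 7,500.00 = 1,560.00
Total state income tax: 4,632.48 + 1,560.00 = 6,192.48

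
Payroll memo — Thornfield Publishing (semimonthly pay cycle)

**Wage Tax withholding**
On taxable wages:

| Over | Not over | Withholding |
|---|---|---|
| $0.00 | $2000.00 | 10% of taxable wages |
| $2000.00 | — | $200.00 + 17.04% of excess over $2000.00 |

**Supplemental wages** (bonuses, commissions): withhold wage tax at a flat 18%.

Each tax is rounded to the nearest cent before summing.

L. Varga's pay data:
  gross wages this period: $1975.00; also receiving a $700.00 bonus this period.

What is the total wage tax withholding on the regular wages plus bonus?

$323.50

Wage Tax: taxable = $1975.00
  10% × $1975.00 = $197.50
Supplemental (18% flat on bonus): 18% × $700.00 = $126.00
Total wage tax: $197.50 + $126.00 = $323.50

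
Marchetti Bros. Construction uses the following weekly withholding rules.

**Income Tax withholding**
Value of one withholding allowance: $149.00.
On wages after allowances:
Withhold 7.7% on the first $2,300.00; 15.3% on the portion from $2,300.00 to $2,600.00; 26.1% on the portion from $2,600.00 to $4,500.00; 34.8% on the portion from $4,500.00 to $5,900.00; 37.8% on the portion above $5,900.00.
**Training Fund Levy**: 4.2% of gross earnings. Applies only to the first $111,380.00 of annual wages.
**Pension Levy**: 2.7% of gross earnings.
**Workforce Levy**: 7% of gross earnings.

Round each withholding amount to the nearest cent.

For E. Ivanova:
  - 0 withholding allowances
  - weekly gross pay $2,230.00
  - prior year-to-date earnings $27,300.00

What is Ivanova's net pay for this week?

$1,748.32

Income Tax: taxable = $2,230.00
  7.7% × $2,230.00 = $171.71
Training Fund Levy: 4.2% × $2,230.00 = $93.66
Pension Levy: 2.7% × $2,230.00 = $60.21
Workforce Levy: 7% × $2,230.00 = $156.10
Total withheld: $171.71 + $93.66 + $60.21 + $156.10 = $481.68
Net pay: $2,230.00 − $481.68 = $1,748.32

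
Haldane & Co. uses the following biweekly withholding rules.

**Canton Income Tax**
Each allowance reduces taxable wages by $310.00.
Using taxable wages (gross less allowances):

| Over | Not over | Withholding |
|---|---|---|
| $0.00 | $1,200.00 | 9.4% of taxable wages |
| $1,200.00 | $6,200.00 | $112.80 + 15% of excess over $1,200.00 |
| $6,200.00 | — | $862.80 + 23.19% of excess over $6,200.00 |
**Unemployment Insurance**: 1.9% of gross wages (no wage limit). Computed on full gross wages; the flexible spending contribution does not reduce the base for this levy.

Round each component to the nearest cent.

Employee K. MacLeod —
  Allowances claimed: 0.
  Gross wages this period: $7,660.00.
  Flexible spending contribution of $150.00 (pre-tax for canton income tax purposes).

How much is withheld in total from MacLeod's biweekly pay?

$1,312.13

Canton Income Tax: taxable = $7,660.00 − $150.00 = $7,510.00
  $862.80 + 23.19% × ($7,510.00 − $6,200.00) = $862.80 + 23.19% × $1,310.00 = $1,166.59
Unemployment Insurance: 1.9% × $7,660.00 = $145.54
Total: $1,166.59 + $145.54 = $1,312.13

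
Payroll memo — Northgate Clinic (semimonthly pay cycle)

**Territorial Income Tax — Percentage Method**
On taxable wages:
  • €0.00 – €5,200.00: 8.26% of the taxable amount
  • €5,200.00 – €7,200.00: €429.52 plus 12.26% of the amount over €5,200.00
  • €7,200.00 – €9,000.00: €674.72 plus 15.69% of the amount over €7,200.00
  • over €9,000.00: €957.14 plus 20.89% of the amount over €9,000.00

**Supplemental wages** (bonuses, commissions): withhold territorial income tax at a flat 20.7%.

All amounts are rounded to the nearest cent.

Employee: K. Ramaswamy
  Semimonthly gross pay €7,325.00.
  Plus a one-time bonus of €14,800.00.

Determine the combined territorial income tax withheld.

Territorial Income Tax: taxable = €7,325.00
  €674.72 + 15.69% × (€7,325.00 − €7,200.00) = €674.72 + 15.69% × €125.00 = €694.33
Supplemental (20.7% flat on bonus): 20.7% × €14,800.00 = €3,063.60
Total territorial income tax: €694.33 + €3,063.60 = €3,757.93

€3,757.93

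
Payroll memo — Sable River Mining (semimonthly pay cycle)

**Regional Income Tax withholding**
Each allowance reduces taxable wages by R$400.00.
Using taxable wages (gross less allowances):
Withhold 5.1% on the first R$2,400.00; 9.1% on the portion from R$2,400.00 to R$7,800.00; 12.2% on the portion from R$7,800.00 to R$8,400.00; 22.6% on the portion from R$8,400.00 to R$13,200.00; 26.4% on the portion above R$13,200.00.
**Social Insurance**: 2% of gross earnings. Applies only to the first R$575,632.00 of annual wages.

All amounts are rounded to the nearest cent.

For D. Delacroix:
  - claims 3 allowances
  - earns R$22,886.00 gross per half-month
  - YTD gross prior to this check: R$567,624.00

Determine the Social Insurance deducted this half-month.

R$160.16

Social Insurance: cap R$575,632.00 − YTD R$567,624.00 = R$8,008.00 subject; 2% × R$8,008.00 = R$160.16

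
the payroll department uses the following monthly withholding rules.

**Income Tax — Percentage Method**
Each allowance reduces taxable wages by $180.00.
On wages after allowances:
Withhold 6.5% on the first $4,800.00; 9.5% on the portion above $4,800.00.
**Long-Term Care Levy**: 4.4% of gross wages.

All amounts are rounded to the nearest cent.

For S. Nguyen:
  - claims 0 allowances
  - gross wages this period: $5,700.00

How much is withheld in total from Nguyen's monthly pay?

$648.30

Income Tax: taxable = $5,700.00
  $312.00 + 9.5% × ($5,700.00 − $4,800.00) = $312.00 + 9.5% × $900.00 = $397.50
Long-Term Care Levy: 4.4% × $5,700.00 = $250.80
Total: $397.50 + $250.80 = $648.30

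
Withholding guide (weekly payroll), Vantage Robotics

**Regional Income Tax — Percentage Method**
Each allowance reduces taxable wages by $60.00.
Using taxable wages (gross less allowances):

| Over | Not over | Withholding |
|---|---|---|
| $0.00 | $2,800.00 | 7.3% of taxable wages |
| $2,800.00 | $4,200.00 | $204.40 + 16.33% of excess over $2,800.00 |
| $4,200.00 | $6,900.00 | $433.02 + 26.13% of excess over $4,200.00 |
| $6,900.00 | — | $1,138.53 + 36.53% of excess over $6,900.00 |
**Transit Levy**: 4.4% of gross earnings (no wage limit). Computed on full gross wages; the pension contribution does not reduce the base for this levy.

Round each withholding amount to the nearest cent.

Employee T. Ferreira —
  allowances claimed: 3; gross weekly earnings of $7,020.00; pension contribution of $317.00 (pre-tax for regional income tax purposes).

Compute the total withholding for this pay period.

Regional Income Tax: taxable = $7,020.00 − $317.00 − 3×$60.00 = $6,523.00
  $433.02 + 26.13% × ($6,523.00 − $4,200.00) = $433.02 + 26.13% × $2,323.00 = $1,040.02
Transit Levy: 4.4% × $7,020.00 = $308.88
Total: $1,040.02 + $308.88 = $1,348.90

$1,348.90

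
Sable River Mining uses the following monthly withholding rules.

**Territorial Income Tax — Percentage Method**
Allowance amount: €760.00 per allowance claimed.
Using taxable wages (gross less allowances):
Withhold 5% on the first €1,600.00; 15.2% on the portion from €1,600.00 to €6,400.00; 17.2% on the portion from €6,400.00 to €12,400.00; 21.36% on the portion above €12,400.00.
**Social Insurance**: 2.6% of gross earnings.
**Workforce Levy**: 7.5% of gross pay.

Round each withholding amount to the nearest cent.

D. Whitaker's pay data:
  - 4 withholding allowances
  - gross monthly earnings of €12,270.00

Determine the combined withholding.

Territorial Income Tax: taxable = €12,270.00 − 4×€760.00 = €9,230.00
  €809.60 + 17.2% × (€9,230.00 − €6,400.00) = €809.60 + 17.2% × €2,830.00 = €1,296.36
Social Insurance: 2.6% × €12,270.00 = €319.02
Workforce Levy: 7.5% × €12,270.00 = €920.25
Total: €1,296.36 + €319.02 + €920.25 = €2,535.63

€2,535.63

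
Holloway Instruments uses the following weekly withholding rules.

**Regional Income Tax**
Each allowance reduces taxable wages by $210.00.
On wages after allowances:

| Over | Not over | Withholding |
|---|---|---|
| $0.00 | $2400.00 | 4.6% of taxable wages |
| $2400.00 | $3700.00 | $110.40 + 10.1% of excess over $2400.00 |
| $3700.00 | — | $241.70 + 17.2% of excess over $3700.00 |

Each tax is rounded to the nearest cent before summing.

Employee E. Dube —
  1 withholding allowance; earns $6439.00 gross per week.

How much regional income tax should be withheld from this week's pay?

Regional Income Tax: taxable = $6439.00 − 1×$210.00 = $6229.00
  $241.70 + 17.2% × ($6229.00 − $3700.00) = $241.70 + 17.2% × $2529.00 = $676.69

$676.69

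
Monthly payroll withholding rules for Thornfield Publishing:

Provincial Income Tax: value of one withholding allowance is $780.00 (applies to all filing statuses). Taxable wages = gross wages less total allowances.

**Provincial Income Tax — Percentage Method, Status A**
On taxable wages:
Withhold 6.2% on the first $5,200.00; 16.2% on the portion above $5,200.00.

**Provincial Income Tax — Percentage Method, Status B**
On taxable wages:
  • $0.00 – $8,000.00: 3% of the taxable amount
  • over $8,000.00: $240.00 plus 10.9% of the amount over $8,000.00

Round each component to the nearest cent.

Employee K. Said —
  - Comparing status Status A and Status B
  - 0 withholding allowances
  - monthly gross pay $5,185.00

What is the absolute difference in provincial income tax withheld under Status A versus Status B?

$165.92

Provincial Income Tax (Status A): taxable = $5,185.00
  6.2% × $5,185.00 = $321.47
Provincial Income Tax (Status B): taxable = $5,185.00
  3% × $5,185.00 = $155.55
Difference: |$321.47 − $155.55| = $165.92 (higher under Status A)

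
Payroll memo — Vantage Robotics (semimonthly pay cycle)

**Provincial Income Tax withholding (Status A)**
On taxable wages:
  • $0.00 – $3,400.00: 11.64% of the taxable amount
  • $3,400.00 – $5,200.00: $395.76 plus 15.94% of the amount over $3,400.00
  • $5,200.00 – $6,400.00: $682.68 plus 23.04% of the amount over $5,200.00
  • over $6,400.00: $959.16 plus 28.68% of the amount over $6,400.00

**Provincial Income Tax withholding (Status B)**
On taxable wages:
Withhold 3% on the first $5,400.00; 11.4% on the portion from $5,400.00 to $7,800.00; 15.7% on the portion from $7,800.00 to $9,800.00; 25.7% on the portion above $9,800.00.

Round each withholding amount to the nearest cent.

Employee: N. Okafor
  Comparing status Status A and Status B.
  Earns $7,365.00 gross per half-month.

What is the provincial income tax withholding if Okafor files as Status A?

$1,235.92

Provincial Income Tax (Status A): taxable = $7,365.00
  $959.16 + 28.68% × ($7,365.00 − $6,400.00) = $959.16 + 28.68% × $965.00 = $1,235.92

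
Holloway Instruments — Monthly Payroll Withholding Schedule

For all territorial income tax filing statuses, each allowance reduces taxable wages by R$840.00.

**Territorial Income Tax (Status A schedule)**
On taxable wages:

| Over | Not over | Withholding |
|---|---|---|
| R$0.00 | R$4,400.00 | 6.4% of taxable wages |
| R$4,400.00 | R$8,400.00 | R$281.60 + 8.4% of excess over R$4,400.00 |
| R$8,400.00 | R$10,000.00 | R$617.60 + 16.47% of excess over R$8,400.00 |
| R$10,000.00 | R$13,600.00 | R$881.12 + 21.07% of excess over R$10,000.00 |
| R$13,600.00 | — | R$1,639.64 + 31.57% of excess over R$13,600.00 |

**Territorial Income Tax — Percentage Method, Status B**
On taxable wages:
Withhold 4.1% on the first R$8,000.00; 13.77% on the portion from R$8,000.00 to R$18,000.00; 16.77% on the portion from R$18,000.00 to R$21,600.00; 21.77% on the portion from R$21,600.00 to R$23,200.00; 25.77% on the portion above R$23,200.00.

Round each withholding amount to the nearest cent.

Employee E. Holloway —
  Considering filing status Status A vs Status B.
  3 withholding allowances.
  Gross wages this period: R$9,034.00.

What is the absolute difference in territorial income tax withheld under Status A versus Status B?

Territorial Income Tax (Status A): taxable = R$9,034.00 − 3×R$840.00 = R$6,514.00
  R$281.60 + 8.4% × (R$6,514.00 − R$4,400.00) = R$281.60 + 8.4% × R$2,114.00 = R$459.18
Territorial Income Tax (Status B): taxable = R$9,034.00 − 3×R$840.00 = R$6,514.00
  4.1% × R$6,514.00 = R$267.07
Difference: |R$459.18 − R$267.07| = R$192.11 (higher under Status A)

R$192.11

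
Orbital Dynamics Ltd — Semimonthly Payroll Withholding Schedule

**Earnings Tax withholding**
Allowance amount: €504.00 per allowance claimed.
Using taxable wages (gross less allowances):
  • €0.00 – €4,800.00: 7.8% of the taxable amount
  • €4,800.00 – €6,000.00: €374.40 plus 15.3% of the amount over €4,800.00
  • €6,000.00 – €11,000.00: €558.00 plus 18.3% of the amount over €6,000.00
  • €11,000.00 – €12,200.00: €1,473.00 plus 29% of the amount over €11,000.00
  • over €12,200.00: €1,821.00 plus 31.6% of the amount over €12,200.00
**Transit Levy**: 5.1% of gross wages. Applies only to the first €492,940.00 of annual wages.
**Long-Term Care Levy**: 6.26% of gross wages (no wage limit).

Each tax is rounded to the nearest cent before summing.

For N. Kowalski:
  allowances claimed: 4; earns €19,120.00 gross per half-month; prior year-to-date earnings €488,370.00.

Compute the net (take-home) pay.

€14,319.36

Earnings Tax: taxable = €19,120.00 − 4×€504.00 = €17,104.00
  €1,821.00 + 31.6% × (€17,104.00 − €12,200.00) = €1,821.00 + 31.6% × €4,904.00 = €3,370.66
Transit Levy: cap €492,940.00 − YTD €488,370.00 = €4,570.00 subject; 5.1% × €4,570.00 = €233.07
Long-Term Care Levy: 6.26% × €19,120.00 = €1,196.91
Total withheld: €3,370.66 + €233.07 + €1,196.91 = €4,800.64
Net pay: €19,120.00 − €4,800.64 = €14,319.36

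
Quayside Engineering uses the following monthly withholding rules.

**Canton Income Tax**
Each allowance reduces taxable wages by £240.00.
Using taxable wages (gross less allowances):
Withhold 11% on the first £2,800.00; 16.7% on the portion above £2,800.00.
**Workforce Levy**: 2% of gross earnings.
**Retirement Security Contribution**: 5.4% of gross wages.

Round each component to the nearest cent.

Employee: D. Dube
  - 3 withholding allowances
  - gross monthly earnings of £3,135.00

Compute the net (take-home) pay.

£2,637.36

Canton Income Tax: taxable = £3,135.00 − 3×£240.00 = £2,415.00
  11% × £2,415.00 = £265.65
Workforce Levy: 2% × £3,135.00 = £62.70
Retirement Security Contribution: 5.4% × £3,135.00 = £169.29
Total withheld: £265.65 + £62.70 + £169.29 = £497.64
Net pay: £3,135.00 − £497.64 = £2,637.36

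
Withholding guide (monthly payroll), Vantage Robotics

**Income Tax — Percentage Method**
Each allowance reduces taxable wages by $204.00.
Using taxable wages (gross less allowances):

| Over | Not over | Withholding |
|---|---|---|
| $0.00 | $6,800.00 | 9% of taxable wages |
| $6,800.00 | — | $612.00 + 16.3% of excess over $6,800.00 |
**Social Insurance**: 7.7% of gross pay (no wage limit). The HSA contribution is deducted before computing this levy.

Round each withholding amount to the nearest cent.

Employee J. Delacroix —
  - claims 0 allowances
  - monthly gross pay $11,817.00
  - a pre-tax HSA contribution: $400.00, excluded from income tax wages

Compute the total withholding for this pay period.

$2,243.68

Income Tax: taxable = $11,817.00 − $400.00 = $11,417.00
  $612.00 + 16.3% × ($11,417.00 − $6,800.00) = $612.00 + 16.3% × $4,617.00 = $1,364.57
Social Insurance: 7.7% × $11,417.00 = $879.11
Total: $1,364.57 + $879.11 = $2,243.68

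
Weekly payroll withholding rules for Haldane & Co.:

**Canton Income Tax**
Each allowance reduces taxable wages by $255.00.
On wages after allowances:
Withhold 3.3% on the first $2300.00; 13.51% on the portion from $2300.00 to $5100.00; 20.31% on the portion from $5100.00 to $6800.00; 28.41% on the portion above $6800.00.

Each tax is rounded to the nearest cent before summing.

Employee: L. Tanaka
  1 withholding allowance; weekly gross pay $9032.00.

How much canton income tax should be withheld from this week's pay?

$1361.12

Canton Income Tax: taxable = $9032.00 − 1×$255.00 = $8777.00
  $799.45 + 28.41% × ($8777.00 − $6800.00) = $799.45 + 28.41% × $1977.00 = $1361.12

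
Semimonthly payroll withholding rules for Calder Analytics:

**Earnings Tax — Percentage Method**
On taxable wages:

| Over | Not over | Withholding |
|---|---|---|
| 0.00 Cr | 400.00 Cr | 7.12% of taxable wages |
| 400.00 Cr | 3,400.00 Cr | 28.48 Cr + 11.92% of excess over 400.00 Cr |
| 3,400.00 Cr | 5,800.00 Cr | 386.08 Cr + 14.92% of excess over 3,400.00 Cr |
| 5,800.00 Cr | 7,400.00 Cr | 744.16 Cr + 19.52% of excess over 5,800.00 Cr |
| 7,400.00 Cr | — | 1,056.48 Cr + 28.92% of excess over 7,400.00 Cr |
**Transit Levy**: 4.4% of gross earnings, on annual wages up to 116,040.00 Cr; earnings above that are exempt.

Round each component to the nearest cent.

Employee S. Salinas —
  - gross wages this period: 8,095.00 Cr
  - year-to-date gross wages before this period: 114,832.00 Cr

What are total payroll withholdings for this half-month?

Earnings Tax: taxable = 8,095.00 Cr
  1,056.48 Cr + 28.92% × (8,095.00 Cr − 7,400.00 Cr) = 1,056.48 Cr + 28.92% × 695.00 Cr = 1,257.47 Cr
Transit Levy: cap 116,040.00 Cr − YTD 114,832.00 Cr = 1,208.00 Cr subject; 4.4% × 1,208.00 Cr = 53.15 Cr
Total: 1,257.47 Cr + 53.15 Cr = 1,310.62 Cr

1,310.62 Cr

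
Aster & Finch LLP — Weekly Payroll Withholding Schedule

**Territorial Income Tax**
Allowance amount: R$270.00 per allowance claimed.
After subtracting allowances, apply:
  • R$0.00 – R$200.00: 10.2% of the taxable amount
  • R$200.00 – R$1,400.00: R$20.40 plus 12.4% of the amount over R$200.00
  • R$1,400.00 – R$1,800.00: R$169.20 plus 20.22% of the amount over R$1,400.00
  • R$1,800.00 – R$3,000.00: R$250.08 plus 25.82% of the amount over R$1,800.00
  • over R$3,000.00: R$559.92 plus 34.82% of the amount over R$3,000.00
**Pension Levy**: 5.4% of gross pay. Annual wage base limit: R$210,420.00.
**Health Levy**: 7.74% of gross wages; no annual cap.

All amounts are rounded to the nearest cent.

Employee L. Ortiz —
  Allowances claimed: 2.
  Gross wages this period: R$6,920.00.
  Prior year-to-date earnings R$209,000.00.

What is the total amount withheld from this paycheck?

Territorial Income Tax: taxable = R$6,920.00 − 2×R$270.00 = R$6,380.00
  R$559.92 + 34.82% × (R$6,380.00 − R$3,000.00) = R$559.92 + 34.82% × R$3,380.00 = R$1,736.84
Pension Levy: cap R$210,420.00 − YTD R$209,000.00 = R$1,420.00 subject; 5.4% × R$1,420.00 = R$76.68
Health Levy: 7.74% × R$6,920.00 = R$535.61
Total: R$1,736.84 + R$76.68 + R$535.61 = R$2,349.13

R$2,349.13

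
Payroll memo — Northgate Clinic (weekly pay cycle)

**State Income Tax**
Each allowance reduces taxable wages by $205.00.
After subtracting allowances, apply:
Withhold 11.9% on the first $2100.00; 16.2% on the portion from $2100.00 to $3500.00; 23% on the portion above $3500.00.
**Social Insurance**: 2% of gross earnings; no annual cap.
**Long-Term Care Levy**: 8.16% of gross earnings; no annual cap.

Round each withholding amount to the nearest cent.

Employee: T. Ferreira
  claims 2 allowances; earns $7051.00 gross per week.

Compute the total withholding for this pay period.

$1915.51

State Income Tax: taxable = $7051.00 − 2×$205.00 = $6641.00
  $476.70 + 23% × ($6641.00 − $3500.00) = $476.70 + 23% × $3141.00 = $1199.13
Social Insurance: 2% × $7051.00 = $141.02
Long-Term Care Levy: 8.16% × $7051.00 = $575.36
Total: $1199.13 + $141.02 + $575.36 = $1915.51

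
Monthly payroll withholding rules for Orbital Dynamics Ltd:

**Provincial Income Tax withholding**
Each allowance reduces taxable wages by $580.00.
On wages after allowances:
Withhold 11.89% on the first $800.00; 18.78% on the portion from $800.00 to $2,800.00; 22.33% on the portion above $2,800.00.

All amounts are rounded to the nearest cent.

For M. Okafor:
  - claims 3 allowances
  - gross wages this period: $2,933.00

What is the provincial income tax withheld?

$168.93

Provincial Income Tax: taxable = $2,933.00 − 3×$580.00 = $1,193.00
  $95.12 + 18.78% × ($1,193.00 − $800.00) = $95.12 + 18.78% × $393.00 = $168.93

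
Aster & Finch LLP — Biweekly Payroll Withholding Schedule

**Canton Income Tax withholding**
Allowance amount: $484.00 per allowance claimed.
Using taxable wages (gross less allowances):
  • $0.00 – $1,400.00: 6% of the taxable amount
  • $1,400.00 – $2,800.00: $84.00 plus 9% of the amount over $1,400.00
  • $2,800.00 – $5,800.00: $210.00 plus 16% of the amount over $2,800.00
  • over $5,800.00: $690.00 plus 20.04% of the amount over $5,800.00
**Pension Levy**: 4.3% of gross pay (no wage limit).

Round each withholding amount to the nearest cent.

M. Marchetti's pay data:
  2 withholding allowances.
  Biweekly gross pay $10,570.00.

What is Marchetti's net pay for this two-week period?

$8,663.57

Canton Income Tax: taxable = $10,570.00 − 2×$484.00 = $9,602.00
  $690.00 + 20.04% × ($9,602.00 − $5,800.00) = $690.00 + 20.04% × $3,802.00 = $1,451.92
Pension Levy: 4.3% × $10,570.00 = $454.51
Total withheld: $1,451.92 + $454.51 = $1,906.43
Net pay: $10,570.00 − $1,906.43 = $8,663.57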